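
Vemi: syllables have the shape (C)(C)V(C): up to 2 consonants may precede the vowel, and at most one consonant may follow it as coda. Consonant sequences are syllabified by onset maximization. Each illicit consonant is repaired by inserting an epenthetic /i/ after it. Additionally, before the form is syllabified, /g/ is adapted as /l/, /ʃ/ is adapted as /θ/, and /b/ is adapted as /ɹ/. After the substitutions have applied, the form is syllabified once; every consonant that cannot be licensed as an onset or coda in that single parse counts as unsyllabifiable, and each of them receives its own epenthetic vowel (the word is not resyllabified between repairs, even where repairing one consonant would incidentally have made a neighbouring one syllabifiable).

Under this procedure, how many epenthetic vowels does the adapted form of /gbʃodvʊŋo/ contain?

After substitution the input is /lɹθodvʊŋo/.
The unsyllabifiable consonants are /l/; each receives one epenthetic vowel.

1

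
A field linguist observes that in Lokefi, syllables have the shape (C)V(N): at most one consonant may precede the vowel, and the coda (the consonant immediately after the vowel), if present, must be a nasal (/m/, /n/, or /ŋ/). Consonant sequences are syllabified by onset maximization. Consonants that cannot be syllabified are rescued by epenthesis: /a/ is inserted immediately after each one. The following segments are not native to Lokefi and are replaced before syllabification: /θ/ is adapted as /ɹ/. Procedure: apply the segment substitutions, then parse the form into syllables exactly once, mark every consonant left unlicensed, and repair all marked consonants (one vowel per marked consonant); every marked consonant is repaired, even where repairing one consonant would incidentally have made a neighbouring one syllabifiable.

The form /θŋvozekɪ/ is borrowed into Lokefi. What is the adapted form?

ɹaŋavozekɪ

Substitution: /θ/ → /ɹ/, giving /ɹŋvozekɪ/.
Under (C)V(N), the unsyllabifiable consonants are /ɹ/, /ŋ/ (only a nasal (/m/, /n/, or /ŋ/) is licensed in coda position; onsets are limited to one consonant).
Each unlicensed consonant becomes the onset of a new syllable: /ɹ/ → /ɹa/, /ŋ/ → /ŋa/.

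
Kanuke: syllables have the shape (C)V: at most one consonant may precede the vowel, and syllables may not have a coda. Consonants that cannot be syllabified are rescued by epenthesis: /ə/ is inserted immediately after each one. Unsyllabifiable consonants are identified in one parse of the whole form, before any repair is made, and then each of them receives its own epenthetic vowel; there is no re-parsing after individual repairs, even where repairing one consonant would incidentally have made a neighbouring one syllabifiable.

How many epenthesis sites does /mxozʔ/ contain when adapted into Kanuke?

The unsyllabifiable consonants are /m/, /z/, /ʔ/; each receives one epenthetic vowel.

3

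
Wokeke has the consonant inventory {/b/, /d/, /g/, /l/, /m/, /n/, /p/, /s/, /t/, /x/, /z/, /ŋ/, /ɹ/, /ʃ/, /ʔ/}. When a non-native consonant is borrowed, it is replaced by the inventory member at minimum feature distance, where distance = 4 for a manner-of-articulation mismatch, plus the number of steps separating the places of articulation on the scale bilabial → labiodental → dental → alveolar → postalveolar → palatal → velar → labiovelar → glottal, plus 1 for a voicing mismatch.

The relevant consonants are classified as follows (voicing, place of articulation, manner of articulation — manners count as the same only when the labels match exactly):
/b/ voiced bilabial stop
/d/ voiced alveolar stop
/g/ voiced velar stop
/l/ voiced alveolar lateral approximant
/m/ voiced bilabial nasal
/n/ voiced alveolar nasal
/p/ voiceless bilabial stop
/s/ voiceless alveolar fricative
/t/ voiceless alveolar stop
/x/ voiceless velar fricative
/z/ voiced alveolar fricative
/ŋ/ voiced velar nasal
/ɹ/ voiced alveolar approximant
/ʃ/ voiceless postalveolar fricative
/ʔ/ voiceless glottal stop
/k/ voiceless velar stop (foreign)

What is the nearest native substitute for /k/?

g

/g/ is closest: same manner (stop), place distance 0 (velar→velar), voicing differs (+1); total 1. Next closest is /ʔ/ at distance 2.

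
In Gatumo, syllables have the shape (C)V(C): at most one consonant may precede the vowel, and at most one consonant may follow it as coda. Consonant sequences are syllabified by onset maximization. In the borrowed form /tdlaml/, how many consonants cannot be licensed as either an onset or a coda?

3

The consonants /t/, /d/, /l/ cannot be parsed into a legal (C)V(C) syllable (at most one coda consonant is licensed; onsets are limited to one consonant).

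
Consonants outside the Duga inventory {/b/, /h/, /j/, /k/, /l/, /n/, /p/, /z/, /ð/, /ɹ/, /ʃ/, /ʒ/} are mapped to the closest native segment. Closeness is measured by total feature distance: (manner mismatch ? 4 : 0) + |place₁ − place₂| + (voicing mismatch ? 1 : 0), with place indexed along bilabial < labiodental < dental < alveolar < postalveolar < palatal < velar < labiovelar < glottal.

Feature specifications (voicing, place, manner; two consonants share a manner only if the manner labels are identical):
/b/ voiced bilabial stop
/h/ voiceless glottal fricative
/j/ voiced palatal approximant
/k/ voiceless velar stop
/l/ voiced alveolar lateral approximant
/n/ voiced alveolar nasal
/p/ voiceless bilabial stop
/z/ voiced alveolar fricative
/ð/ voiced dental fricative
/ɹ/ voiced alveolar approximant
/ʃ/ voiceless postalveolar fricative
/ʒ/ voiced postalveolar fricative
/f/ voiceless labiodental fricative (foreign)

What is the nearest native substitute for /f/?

/ð/ is closest: same manner (fricative), place distance 1 (labiodental→dental), voicing differs (+1); total 2. Next closest is /z/ at distance 3.

ð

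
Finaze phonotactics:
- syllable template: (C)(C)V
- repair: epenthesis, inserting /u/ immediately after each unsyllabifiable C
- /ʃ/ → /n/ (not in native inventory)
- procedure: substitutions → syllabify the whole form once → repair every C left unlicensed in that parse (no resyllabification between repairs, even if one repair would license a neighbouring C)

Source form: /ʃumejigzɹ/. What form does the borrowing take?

Substitution: /ʃ/ → /n/, giving /numejigzɹ/.
Under (C)(C)V, the unsyllabifiable consonants are /g/, /z/, /ɹ/ (no codas are permitted; onsets may contain at most 2 consonants).
Epenthesis after each stranded consonant: /g/ → /gu/, /z/ → /zu/, /ɹ/ → /ɹu/.

numejiguzuɹu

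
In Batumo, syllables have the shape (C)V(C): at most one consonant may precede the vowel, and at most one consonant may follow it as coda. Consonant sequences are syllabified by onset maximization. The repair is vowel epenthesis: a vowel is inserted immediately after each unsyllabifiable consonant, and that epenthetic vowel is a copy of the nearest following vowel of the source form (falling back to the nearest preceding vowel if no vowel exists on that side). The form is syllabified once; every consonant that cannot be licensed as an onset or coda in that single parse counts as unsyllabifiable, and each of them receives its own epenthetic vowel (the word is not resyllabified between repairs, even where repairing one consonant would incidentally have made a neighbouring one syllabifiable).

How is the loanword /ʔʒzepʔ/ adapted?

ʔeʒezepʔe

The consonants /ʔ/, /ʒ/, /ʔ/ cannot be parsed into a legal (C)V(C) syllable (at most one coda consonant is licensed; onsets are limited to one consonant).
Epenthesis after each stranded consonant: /ʔ/ → /ʔe/, /ʒ/ → /ʒe/, /ʔ/ → /ʔe/.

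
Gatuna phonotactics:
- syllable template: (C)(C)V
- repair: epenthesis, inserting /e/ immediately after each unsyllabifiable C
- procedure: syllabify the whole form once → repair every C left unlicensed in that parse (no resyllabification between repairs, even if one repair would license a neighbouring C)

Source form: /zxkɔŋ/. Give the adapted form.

Under (C)(C)V, the unsyllabifiable consonants are /z/, /ŋ/ (no codas are permitted; onsets may contain at most 2 consonants).
Each unlicensed consonant becomes the onset of a new syllable: /z/ → /ze/, /ŋ/ → /ŋe/.

zexkɔŋe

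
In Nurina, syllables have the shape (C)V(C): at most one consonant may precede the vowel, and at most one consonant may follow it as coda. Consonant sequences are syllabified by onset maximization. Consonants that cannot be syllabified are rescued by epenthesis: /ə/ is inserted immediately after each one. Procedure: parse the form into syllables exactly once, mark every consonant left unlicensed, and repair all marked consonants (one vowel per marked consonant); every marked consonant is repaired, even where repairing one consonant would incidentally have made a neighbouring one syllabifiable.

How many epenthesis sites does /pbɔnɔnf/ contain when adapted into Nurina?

2

The unsyllabifiable consonants are /p/, /f/; each receives one epenthetic vowel.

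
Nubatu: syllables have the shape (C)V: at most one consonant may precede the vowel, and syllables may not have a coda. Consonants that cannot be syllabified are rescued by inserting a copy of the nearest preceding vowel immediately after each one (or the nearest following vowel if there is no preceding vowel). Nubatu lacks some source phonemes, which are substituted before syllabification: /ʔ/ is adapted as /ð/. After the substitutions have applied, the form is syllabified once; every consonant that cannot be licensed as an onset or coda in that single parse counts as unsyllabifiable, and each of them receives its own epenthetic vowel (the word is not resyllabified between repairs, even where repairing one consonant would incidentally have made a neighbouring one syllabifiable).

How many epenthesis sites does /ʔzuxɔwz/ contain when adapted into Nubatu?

After substitution the input is /ðzuxɔwz/.
The unsyllabifiable consonants are /ð/, /w/, /z/; each receives one epenthetic vowel.

3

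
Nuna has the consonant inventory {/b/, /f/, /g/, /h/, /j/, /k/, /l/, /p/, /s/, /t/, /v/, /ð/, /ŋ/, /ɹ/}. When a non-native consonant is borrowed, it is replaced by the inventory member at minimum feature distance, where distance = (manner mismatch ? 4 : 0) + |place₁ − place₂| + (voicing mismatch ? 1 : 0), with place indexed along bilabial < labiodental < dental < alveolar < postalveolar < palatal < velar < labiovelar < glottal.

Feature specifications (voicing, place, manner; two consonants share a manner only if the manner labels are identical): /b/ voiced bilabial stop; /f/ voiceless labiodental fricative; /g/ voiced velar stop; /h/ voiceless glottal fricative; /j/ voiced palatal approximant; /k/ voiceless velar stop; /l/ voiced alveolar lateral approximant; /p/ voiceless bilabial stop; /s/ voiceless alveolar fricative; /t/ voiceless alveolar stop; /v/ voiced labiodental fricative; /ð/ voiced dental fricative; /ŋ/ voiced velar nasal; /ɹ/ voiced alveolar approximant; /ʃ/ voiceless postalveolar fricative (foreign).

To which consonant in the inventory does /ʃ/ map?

/s/ is closest: same manner (fricative), place distance 1 (postalveolar→alveolar), same voicing; total 1. Next closest is /f/ at distance 3.

s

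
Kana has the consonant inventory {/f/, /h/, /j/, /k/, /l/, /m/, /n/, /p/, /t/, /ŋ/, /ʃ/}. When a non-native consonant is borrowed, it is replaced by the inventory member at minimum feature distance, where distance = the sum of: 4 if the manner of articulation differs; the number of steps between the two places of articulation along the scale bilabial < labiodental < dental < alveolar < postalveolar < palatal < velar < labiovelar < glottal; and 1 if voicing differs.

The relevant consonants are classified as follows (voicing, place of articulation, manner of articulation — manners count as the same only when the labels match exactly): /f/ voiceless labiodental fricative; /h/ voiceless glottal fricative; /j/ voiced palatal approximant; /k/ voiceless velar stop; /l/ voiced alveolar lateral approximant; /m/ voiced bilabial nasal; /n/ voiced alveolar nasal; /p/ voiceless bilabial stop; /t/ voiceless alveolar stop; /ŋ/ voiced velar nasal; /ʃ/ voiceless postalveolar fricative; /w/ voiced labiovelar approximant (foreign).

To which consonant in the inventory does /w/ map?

/j/ is closest: same manner (approximant), place distance 2 (labiovelar→palatal), same voicing; total 2. Next closest is /ŋ/ at distance 5.

j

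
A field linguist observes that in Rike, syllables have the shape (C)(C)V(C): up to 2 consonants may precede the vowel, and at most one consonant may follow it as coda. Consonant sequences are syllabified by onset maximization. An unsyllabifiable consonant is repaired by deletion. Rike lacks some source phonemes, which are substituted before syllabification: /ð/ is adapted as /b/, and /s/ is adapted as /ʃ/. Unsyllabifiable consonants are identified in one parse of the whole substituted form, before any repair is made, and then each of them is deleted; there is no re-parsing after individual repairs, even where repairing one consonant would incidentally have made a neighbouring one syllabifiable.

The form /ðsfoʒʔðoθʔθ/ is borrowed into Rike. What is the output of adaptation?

Substitution: /ð/ → /b/, /s/ → /ʃ/, giving /bʃfoʒʔboθʔθ/.
Under (C)(C)V(C), the unsyllabifiable consonants are /b/, /ʔ/, /θ/ (at most one coda consonant is licensed; onsets may contain at most 2 consonants).
Each unlicensed consonant is deleted: /b/, /ʔ/, /θ/.

ʃfoʒʔboθ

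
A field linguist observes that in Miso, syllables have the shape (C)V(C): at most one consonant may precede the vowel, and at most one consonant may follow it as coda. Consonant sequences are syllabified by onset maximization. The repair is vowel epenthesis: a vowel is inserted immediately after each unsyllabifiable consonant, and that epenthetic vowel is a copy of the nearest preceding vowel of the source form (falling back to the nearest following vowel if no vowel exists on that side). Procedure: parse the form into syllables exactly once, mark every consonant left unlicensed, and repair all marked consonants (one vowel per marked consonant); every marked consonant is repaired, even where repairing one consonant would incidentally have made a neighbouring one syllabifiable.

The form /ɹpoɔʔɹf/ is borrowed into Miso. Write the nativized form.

Syllabifying with onset maximization leaves /ɹ/, /ɹ/, /f/ stranded (at most one coda consonant is licensed; onsets are limited to one consonant).
Each unlicensed consonant becomes the onset of a new syllable: /ɹ/ → /ɹo/, /ɹ/ → /ɹɔ/, /f/ → /fɔ/.

ɹopoɔʔɹɔfɔ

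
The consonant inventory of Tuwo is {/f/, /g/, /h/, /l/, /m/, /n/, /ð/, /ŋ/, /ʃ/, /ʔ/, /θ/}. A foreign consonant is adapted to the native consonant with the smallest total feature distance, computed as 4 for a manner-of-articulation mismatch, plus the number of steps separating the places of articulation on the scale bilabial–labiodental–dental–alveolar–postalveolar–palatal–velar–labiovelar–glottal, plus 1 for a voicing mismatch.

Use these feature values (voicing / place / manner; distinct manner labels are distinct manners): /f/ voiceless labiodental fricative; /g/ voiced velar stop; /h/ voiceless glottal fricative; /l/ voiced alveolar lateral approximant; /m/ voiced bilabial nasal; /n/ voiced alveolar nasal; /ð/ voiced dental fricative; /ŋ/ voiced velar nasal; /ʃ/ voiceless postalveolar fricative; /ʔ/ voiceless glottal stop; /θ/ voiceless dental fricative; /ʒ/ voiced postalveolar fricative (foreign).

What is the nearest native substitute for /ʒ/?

/ʃ/ is closest: same manner (fricative), place distance 0 (postalveolar→postalveolar), voicing differs (+1); total 1. Next closest is /ð/ at distance 2.

ʃ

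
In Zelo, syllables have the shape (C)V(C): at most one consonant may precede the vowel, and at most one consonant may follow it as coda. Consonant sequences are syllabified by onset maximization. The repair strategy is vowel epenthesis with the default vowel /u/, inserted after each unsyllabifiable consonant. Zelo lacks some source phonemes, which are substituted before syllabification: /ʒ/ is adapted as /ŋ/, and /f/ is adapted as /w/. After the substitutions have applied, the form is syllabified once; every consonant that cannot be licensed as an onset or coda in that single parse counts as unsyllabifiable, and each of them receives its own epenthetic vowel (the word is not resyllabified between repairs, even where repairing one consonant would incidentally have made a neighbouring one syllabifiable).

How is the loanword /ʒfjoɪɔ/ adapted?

ŋuwujoɪɔ

Substitution: /ʒ/ → /ŋ/, /f/ → /w/, giving /ŋwjoɪɔ/.
Under (C)V(C), the unsyllabifiable consonants are /ŋ/, /w/ (at most one coda consonant is licensed; onsets are limited to one consonant).
Epenthesis after each stranded consonant: /ŋ/ → /ŋu/, /w/ → /wu/.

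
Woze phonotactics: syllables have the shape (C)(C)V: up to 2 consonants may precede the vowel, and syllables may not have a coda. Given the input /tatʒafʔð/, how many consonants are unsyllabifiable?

Under (C)(C)V, the unsyllabifiable consonants are /f/, /ʔ/, /ð/ (no codas are permitted; onsets may contain at most 2 consonants).

3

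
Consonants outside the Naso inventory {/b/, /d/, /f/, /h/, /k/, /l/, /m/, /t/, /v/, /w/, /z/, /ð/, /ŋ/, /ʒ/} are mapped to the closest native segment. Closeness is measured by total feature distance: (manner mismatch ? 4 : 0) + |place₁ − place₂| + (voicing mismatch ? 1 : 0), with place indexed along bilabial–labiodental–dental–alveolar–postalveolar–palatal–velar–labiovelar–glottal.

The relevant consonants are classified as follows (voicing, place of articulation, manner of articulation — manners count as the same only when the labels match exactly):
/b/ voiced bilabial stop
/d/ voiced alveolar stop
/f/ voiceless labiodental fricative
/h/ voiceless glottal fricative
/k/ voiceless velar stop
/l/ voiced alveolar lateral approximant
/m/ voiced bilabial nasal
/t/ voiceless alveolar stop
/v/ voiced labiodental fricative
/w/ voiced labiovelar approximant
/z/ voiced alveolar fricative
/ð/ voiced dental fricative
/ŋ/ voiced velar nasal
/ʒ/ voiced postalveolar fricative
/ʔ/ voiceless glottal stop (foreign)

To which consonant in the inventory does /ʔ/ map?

/k/ is closest: same manner (stop), place distance 2 (glottal→velar), same voicing; total 2. Next closest is /h/ at distance 4.

k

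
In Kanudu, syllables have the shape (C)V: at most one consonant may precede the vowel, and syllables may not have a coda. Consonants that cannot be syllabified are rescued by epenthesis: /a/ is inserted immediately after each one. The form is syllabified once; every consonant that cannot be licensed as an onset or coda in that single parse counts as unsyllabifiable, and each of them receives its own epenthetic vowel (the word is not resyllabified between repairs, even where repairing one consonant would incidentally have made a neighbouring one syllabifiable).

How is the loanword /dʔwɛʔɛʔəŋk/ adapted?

daʔawɛʔɛʔəŋaka

Under (C)V, the unsyllabifiable consonants are /d/, /ʔ/, /ŋ/, /k/ (no codas are permitted; onsets are limited to one consonant).
Each unlicensed consonant becomes the onset of a new syllable: /d/ → /da/, /ʔ/ → /ʔa/, /ŋ/ → /ŋa/, /k/ → /ka/.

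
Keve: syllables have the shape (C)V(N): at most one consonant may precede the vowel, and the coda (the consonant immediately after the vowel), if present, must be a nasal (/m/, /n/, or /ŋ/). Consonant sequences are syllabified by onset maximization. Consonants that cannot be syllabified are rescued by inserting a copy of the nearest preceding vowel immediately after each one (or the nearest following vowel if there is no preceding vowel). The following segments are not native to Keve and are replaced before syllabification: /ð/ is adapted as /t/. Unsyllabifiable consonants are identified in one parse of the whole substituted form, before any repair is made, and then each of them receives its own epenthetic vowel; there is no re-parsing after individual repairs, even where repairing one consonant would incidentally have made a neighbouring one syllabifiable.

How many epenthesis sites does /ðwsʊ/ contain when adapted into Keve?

After substitution the input is /twsʊ/.
The unsyllabifiable consonants are /t/, /w/; each receives one epenthetic vowel.

2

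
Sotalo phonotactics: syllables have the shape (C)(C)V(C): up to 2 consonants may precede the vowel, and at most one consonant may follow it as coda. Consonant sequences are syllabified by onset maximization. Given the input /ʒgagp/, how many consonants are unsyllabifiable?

1

Under (C)(C)V(C), the unsyllabifiable consonants are /p/ (at most one coda consonant is licensed; onsets may contain at most 2 consonants).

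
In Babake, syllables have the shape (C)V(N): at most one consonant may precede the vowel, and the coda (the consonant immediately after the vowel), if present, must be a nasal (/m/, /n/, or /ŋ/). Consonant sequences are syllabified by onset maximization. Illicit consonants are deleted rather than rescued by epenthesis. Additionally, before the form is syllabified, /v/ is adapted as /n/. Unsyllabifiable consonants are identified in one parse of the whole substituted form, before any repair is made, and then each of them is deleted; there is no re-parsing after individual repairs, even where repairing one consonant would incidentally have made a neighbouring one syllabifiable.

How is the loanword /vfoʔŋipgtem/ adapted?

foŋitem

Substitution: /v/ → /n/, giving /nfoʔŋipgtem/.
Syllabifying with onset maximization leaves /n/, /ʔ/, /p/, /g/ stranded (only a nasal (/m/, /n/, or /ŋ/) is licensed in coda position; onsets are limited to one consonant).
Deletion applies to /n/, /ʔ/, /p/, /g/.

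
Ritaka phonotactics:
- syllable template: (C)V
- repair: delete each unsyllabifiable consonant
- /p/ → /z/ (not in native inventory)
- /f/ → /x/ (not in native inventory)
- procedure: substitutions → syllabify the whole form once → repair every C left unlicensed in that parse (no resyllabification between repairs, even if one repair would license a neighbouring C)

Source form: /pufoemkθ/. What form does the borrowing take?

Substitution: /p/ → /z/, /f/ → /x/, giving /zuxoemkθ/.
Under (C)V, the unsyllabifiable consonants are /m/, /k/, /θ/ (no codas are permitted; onsets are limited to one consonant).
Each unlicensed consonant is deleted: /m/, /k/, /θ/.

zuxoe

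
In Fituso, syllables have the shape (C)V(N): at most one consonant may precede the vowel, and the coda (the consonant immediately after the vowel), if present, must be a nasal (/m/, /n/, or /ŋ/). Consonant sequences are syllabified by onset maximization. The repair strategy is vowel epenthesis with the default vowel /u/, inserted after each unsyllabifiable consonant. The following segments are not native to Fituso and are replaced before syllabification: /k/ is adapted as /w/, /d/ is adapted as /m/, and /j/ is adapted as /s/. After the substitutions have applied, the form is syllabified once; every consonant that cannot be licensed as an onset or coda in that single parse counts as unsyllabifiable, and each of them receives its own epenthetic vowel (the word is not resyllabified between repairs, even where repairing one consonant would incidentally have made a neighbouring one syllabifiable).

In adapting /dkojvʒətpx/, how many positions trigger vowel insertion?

6

After substitution the input is /mwosvʒətpx/.
The unsyllabifiable consonants are /m/, /s/, /v/, /t/, /p/, /x/; each receives one epenthetic vowel.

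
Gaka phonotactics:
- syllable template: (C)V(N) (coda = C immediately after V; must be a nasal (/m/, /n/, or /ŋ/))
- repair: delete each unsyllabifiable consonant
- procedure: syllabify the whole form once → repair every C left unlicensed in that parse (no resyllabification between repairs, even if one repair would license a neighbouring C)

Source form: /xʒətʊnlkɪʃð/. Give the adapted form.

ʒətʊnkɪ

The consonants /x/, /l/, /ʃ/, /ð/ cannot be parsed into a legal (C)V(N) syllable (only a nasal (/m/, /n/, or /ŋ/) is licensed in coda position; onsets are limited to one consonant).
Each unlicensed consonant is deleted: /x/, /l/, /ʃ/, /ð/.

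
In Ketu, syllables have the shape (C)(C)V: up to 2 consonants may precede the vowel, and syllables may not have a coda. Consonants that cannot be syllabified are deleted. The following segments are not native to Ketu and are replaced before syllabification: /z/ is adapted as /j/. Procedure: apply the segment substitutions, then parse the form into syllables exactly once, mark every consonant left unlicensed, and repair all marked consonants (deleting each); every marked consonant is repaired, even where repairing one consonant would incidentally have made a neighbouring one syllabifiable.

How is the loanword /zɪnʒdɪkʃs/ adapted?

jɪʒdɪ

Substitution: /z/ → /j/, giving /jɪnʒdɪkʃs/.
The consonants /n/, /k/, /ʃ/, /s/ cannot be parsed into a legal (C)(C)V syllable (no codas are permitted; onsets may contain at most 2 consonants).
Each unlicensed consonant is deleted: /n/, /k/, /ʃ/, /s/.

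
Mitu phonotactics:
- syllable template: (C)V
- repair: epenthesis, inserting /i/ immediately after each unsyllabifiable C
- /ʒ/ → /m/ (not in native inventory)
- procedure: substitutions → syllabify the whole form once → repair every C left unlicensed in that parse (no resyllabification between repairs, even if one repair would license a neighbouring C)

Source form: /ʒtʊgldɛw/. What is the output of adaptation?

Substitution: /ʒ/ → /m/, giving /mtʊgldɛw/.
Under (C)V, the unsyllabifiable consonants are /m/, /g/, /l/, /w/ (no codas are permitted; onsets are limited to one consonant).
Epenthesis after each stranded consonant: /m/ → /mi/, /g/ → /gi/, /l/ → /li/, /w/ → /wi/.

mitʊgilidɛwi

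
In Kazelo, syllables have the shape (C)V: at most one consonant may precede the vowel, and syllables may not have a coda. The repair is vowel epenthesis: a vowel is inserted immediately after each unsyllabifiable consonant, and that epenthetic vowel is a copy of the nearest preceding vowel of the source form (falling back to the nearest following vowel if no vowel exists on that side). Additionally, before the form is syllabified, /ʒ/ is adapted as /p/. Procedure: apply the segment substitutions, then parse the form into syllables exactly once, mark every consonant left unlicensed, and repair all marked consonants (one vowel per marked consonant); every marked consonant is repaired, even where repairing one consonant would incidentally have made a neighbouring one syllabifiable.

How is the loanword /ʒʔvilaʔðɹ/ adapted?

piʔivilaʔaðaɹa

Substitution: /ʒ/ → /p/, giving /pʔvilaʔðɹ/.
Syllabifying with onset maximization leaves /p/, /ʔ/, /ʔ/, /ð/, /ɹ/ stranded (no codas are permitted; onsets are limited to one consonant).
Inserting the epenthetic vowel yields /p/ → /pi/, /ʔ/ → /ʔi/, /ʔ/ → /ʔa/, /ð/ → /ða/, /ɹ/ → /ɹa/.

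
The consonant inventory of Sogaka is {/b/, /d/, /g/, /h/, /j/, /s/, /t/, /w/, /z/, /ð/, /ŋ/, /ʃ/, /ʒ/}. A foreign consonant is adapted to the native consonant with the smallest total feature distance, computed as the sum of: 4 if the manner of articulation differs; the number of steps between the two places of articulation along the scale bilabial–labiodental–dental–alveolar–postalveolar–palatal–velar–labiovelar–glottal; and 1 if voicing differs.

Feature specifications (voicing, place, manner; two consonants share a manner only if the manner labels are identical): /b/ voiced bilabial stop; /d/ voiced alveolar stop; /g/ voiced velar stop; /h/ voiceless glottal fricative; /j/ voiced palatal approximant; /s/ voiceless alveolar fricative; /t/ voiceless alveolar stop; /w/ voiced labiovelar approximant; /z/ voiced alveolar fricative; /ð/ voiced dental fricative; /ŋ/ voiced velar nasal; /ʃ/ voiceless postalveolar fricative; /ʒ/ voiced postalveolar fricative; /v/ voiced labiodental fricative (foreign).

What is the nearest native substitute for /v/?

ð

/ð/ is closest: same manner (fricative), place distance 1 (labiodental→dental), same voicing; total 1. Next closest is /z/ at distance 2.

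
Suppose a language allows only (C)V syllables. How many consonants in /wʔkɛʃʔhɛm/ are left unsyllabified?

5

Syllabifying with onset maximization leaves /w/, /ʔ/, /ʃ/, /ʔ/, /m/ stranded (no codas are permitted; onsets are limited to one consonant).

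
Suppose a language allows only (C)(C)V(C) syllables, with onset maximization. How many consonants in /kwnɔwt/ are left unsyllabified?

The consonants /k/, /t/ cannot be parsed into a legal (C)(C)V(C) syllable (at most one coda consonant is licensed; onsets may contain at most 2 consonants).

2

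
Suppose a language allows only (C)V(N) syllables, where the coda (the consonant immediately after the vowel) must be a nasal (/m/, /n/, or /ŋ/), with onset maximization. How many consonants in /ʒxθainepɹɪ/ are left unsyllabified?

Under (C)V(N), the unsyllabifiable consonants are /ʒ/, /x/, /p/ (only a nasal (/m/, /n/, or /ŋ/) is licensed in coda position; onsets are limited to one consonant).

3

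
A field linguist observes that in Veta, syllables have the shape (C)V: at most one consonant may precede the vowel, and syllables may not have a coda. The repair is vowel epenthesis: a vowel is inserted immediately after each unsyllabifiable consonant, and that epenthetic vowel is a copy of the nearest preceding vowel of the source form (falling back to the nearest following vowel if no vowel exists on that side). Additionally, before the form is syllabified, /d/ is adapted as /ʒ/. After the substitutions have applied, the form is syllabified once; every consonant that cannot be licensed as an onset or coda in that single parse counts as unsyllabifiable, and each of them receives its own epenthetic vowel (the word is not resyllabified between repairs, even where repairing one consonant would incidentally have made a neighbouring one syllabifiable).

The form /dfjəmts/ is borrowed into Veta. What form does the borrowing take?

ʒəfəjəmətəsə

Substitution: /d/ → /ʒ/, giving /ʒfjəmts/.
The consonants /ʒ/, /f/, /m/, /t/, /s/ cannot be parsed into a legal (C)V syllable (no codas are permitted; onsets are limited to one consonant).
Each unlicensed consonant becomes the onset of a new syllable: /ʒ/ → /ʒə/, /f/ → /fə/, /m/ → /mə/, /t/ → /tə/, /s/ → /sə/.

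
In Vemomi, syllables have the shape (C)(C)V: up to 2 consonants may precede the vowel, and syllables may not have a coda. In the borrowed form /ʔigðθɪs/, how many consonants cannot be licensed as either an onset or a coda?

Under (C)(C)V, the unsyllabifiable consonants are /g/, /s/ (no codas are permitted; onsets may contain at most 2 consonants).

2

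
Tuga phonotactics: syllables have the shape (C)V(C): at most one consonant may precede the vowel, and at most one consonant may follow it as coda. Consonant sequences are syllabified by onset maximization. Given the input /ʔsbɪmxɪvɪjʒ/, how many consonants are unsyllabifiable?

Under (C)V(C), the unsyllabifiable consonants are /ʔ/, /s/, /ʒ/ (at most one coda consonant is licensed; onsets are limited to one consonant).

3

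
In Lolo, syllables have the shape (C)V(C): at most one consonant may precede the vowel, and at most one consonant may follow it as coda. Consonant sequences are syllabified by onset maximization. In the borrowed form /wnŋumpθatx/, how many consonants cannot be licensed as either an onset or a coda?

4

The consonants /w/, /n/, /p/, /x/ cannot be parsed into a legal (C)V(C) syllable (at most one coda consonant is licensed; onsets are limited to one consonant).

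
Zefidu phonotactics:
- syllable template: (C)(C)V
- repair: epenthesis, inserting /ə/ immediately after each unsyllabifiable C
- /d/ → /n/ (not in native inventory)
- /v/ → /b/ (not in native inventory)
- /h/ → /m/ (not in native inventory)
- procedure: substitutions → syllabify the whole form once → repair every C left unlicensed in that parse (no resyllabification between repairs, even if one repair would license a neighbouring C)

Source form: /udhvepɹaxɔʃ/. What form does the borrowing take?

Substitution: /d/ → /n/, /h/ → /m/, /v/ → /b/, giving /unmbepɹaxɔʃ/.
Syllabifying with onset maximization leaves /n/, /ʃ/ stranded (no codas are permitted; onsets may contain at most 2 consonants).
Each unlicensed consonant becomes the onset of a new syllable: /n/ → /nə/, /ʃ/ → /ʃə/.

unəmbepɹaxɔʃə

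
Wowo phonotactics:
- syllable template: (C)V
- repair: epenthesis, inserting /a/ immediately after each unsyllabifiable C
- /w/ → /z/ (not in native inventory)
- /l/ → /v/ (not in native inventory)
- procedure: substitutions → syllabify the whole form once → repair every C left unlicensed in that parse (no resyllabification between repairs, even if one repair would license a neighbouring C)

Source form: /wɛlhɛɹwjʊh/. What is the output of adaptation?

zɛvahɛɹazajʊha

Substitution: /w/ → /z/, /l/ → /v/, giving /zɛvhɛɹzjʊh/.
Syllabifying with onset maximization leaves /v/, /ɹ/, /z/, /h/ stranded (no codas are permitted; onsets are limited to one consonant).
Epenthesis after each stranded consonant: /v/ → /va/, /ɹ/ → /ɹa/, /z/ → /za/, /h/ → /ha/.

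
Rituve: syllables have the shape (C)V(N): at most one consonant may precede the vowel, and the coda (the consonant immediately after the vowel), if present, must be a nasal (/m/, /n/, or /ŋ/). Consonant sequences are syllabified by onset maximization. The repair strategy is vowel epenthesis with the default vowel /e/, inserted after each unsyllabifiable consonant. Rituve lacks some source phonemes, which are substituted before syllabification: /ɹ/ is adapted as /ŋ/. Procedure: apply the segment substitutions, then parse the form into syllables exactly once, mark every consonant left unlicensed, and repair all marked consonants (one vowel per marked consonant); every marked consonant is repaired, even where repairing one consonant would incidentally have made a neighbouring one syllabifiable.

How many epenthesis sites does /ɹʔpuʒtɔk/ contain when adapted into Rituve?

After substitution the input is /ŋʔpuʒtɔk/.
The unsyllabifiable consonants are /ŋ/, /ʔ/, /ʒ/, /k/; each receives one epenthetic vowel.

4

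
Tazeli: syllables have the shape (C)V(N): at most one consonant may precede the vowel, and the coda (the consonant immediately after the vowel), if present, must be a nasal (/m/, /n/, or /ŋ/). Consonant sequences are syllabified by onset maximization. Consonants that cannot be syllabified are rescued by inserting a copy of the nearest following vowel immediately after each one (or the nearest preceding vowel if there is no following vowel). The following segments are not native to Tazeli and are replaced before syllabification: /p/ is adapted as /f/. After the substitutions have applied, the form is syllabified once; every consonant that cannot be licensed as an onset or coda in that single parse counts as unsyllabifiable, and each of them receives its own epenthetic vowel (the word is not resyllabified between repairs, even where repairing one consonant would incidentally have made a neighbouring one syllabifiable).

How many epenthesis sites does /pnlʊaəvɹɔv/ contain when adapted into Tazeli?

4

After substitution the input is /fnlʊaəvɹɔv/.
The unsyllabifiable consonants are /f/, /n/, /v/, /v/; each receives one epenthetic vowel.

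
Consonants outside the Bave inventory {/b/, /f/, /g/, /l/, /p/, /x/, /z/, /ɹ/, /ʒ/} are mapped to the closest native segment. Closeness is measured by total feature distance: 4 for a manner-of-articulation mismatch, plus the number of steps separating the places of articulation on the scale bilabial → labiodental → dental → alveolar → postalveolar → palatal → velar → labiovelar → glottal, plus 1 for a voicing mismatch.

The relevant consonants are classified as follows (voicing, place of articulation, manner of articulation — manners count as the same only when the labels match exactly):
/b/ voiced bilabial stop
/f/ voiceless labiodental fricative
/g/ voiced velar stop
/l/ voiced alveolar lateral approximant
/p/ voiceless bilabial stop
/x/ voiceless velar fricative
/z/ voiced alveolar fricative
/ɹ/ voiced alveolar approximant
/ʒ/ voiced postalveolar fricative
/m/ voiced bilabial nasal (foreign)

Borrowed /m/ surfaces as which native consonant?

/b/ is closest: manner differs (nasal→stop, +4), place distance 0 (bilabial→bilabial), same voicing; total 4. Next closest is /p/ at distance 5.

b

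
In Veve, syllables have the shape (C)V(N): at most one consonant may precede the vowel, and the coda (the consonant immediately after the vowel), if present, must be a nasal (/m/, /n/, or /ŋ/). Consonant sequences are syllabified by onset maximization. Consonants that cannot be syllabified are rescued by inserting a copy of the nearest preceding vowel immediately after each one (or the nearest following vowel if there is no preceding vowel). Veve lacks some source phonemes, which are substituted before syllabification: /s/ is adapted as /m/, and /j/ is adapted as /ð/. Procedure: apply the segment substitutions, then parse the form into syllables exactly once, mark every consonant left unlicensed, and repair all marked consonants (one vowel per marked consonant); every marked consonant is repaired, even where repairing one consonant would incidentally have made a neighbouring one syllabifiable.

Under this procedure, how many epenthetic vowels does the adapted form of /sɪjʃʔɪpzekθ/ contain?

After substitution the input is /mɪðʃʔɪpzekθ/.
The unsyllabifiable consonants are /ð/, /ʃ/, /p/, /k/, /θ/; each receives one epenthetic vowel.

5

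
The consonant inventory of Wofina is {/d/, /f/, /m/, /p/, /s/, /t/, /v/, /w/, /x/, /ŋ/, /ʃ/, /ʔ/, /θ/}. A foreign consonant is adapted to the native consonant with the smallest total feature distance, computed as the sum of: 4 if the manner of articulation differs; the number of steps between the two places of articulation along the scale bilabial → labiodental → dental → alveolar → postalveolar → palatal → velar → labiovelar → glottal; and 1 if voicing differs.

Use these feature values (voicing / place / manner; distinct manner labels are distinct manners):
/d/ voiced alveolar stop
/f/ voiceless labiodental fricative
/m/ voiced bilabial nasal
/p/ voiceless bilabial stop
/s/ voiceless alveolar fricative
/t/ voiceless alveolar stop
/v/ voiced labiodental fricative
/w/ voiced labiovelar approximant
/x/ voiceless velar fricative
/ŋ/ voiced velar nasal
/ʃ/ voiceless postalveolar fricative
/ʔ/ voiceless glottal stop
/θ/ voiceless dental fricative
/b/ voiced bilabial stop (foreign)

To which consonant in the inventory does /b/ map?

/p/ is closest: same manner (stop), place distance 0 (bilabial→bilabial), voicing differs (+1); total 1. Next closest is /d/ at distance 3.

p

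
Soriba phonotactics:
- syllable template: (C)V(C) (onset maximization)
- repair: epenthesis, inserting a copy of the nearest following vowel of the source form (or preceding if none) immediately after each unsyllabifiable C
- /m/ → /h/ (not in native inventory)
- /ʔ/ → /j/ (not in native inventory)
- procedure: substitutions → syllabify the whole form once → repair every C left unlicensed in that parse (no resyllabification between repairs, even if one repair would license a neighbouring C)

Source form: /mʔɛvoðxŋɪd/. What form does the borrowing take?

Substitution: /m/ → /h/, /ʔ/ → /j/, giving /hjɛvoðxŋɪd/.
Under (C)V(C), the unsyllabifiable consonants are /h/, /x/ (at most one coda consonant is licensed; onsets are limited to one consonant).
Epenthesis after each stranded consonant: /h/ → /hɛ/, /x/ → /xɪ/.

hɛjɛvoðxɪŋɪd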